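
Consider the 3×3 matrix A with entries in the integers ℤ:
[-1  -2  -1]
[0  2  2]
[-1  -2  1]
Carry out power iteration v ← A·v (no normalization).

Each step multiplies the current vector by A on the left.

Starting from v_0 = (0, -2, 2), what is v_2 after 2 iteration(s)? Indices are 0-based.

v_0 = (0, -2, 2).
v_1 = A·v_0 = (2, 0, 6).
v_2 = A·v_1 = (-8, 12, 4).

v_2 = (-8, 12, 4)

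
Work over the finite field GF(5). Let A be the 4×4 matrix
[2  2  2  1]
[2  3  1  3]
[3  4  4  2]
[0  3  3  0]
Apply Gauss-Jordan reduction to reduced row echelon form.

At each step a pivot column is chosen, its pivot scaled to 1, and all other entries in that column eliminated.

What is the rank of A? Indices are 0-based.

pivot(0,0)=2: scale R0 → (1, 1, 1, 3)
  clear (1,0): R1 −= (2)R0 → (0, 1, 4, 2)
  clear (2,0): R2 −= (3)R0 → (0, 1, 1, 3)
pivot(1,1)=1: scale R1 → (0, 1, 4, 2)
  clear (0,1): R0 −= (1)R1 → (1, 0, 2, 1)
  clear (2,1): R2 −= (1)R1 → (0, 0, 2, 1)
  clear (3,1): R3 −= (3)R1 → (0, 0, 1, 4)
pivot(2,2)=2: scale R2 → (0, 0, 1, 3)
  clear (0,2): R0 −= (2)R2 → (1, 0, 0, 0)
  clear (1,2): R1 −= (4)R2 → (0, 1, 0, 0)
  clear (3,2): R3 −= (1)R2 → (0, 0, 0, 1)
pivot(3,3)=1: scale R3 → (0, 0, 0, 1)
  clear (2,3): R2 −= (3)R3 → (0, 0, 1, 0)

rank = 4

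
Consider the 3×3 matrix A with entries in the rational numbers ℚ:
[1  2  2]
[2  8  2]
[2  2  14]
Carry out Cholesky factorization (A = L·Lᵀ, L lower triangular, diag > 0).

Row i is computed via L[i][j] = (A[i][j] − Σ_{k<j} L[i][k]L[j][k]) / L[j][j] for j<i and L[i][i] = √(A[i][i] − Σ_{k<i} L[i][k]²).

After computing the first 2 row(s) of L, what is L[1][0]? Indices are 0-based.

L[1][0] = 2

Step 1: L[0][0] = √(1) = 1.
  L[1][0] = (2) / L[0][0] = 2.
Step 2: L[1][1] = √(4) = 2.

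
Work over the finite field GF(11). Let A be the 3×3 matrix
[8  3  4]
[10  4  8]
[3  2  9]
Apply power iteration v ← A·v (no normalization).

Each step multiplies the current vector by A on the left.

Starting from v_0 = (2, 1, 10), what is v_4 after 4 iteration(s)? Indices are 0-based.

v_0 = (2, 1, 10).
v_1 = A·v_0 = (4, 5, 10).
v_2 = A·v_1 = (10, 8, 2).
v_3 = A·v_2 = (2, 5, 9).
v_4 = A·v_3 = (1, 2, 9).

v_4 = (1, 2, 9)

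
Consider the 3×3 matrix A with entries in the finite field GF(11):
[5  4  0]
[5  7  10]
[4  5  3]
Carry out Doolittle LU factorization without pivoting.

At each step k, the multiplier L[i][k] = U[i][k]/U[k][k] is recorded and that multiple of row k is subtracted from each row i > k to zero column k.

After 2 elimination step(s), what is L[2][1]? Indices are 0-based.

L[2][1] = 5

Step 1: pivot at (0,0) is 5.
  row1 ← row1 − (1)·row0  ⇒  L[1][0]=1, U row1=(0, 3, 10)
  row2 ← row2 − (3)·row0  ⇒  L[2][0]=3, U row2=(0, 4, 3)
Step 2: pivot at (1,1) is 3.
  row2 ← row2 − (5)·row1  ⇒  L[2][1]=5, U row2=(0, 0, 8)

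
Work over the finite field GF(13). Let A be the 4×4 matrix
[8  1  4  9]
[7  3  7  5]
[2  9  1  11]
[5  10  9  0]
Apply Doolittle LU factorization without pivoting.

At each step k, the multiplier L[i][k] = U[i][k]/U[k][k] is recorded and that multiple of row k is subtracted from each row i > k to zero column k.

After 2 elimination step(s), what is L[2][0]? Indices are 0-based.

k=0: U[0][0]=8
  eliminate (1,0): mult=9, new row 1: (0, 7, 10, 2); set L[1][0]=9
  eliminate (2,0): mult=10, new row 2: (0, 12, 0, 12); set L[2][0]=10
  eliminate (3,0): mult=12, new row 3: (0, 11, 0, 9); set L[3][0]=12
k=1: U[1][1]=7
  eliminate (2,1): mult=11, new row 2: (0, 0, 7, 3); set L[2][1]=11
  eliminate (3,1): mult=9, new row 3: (0, 0, 1, 4); set L[3][1]=9

L[2][0] = 10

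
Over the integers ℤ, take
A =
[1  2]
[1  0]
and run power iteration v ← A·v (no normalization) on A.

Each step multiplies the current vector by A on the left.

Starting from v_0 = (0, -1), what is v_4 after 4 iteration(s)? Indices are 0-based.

v_0 = (0, -1).
v_1 = A·v_0 = (-2, 0).
v_2 = A·v_1 = (-2, -2).
v_3 = A·v_2 = (-6, -2).
v_4 = A·v_3 = (-10, -6).

v_4 = (-10, -6)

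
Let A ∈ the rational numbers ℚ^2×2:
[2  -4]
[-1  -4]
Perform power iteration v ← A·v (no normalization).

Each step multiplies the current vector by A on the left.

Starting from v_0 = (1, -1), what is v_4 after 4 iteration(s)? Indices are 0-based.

v_4 = (-144, -360)

v_0 = (1, -1).
v_1 = A·v_0 = (6, 3).
v_2 = A·v_1 = (0, -18).
v_3 = A·v_2 = (72, 72).
v_4 = A·v_3 = (-144, -360).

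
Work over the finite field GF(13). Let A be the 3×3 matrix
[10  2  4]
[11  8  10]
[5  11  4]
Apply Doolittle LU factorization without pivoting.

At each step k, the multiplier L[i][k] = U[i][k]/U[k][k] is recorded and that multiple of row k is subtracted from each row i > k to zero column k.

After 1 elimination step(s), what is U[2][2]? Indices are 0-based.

k=0: U[0][0]=10
  eliminate (1,0): mult=5, new row 1: (0, 11, 3); set L[1][0]=5
  eliminate (2,0): mult=7, new row 2: (0, 10, 2); set L[2][0]=7

U[2][2] = 2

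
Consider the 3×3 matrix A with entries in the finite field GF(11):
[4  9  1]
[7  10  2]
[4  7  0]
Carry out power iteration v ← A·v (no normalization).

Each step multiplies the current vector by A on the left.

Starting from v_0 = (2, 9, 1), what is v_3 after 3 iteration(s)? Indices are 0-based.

v_3 = (8, 2, 5)

v_0 = (2, 9, 1).
v_1 = A·v_0 = (2, 7, 5).
v_2 = A·v_1 = (10, 6, 2).
v_3 = A·v_2 = (8, 2, 5).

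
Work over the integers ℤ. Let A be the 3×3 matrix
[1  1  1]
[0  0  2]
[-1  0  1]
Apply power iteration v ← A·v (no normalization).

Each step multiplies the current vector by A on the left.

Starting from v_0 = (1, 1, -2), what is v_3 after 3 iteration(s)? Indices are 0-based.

v_3 = (-16, -6, 4)

v_0 = (1, 1, -2).
v_1 = A·v_0 = (0, -4, -3).
v_2 = A·v_1 = (-7, -6, -3).
v_3 = A·v_2 = (-16, -6, 4).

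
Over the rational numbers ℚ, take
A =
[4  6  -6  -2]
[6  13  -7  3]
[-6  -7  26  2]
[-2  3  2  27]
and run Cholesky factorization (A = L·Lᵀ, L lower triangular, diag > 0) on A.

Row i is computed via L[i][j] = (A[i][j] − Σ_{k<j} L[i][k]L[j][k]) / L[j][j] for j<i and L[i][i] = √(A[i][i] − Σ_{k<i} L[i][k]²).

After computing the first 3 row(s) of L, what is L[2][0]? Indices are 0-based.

Step 1: L[0][0] = √(4) = 2.
  L[1][0] = (6) / L[0][0] = 3.
Step 2: L[1][1] = √(4) = 2.
  L[2][0] = (-6) / L[0][0] = -3.
  L[2][1] = (2) / L[1][1] = 1.
Step 3: L[2][2] = √(16) = 4.

L[2][0] = -3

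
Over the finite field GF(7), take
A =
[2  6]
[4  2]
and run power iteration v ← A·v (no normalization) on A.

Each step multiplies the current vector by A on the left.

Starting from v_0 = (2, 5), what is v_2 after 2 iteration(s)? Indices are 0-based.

v_2 = (1, 4)

v_0 = (2, 5).
v_1 = A·v_0 = (6, 4).
v_2 = A·v_1 = (1, 4).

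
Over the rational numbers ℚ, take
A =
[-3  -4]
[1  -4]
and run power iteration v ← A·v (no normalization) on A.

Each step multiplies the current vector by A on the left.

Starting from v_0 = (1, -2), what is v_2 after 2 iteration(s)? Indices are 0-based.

v_0 = (1, -2).
v_1 = A·v_0 = (5, 9).
v_2 = A·v_1 = (-51, -31).

v_2 = (-51, -31)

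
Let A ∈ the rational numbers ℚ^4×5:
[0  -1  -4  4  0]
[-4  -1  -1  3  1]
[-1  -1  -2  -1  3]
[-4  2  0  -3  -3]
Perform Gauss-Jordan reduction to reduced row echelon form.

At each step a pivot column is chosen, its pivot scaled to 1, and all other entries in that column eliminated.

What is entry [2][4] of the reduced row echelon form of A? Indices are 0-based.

step 1: exchange rows 0,1
step 1: normalize row 0 (÷-4) = (1, 1/4, 1/4, -3/4, -1/4)
  row 2: subtract -1×row0 = (0, -3/4, -7/4, -7/4, 11/4)
  row 3: subtract -4×row0 = (0, 3, 1, -6, -4)
step 2: normalize row 1 (÷-1) = (0, 1, 4, -4, 0)
  row 0: subtract 1/4×row1 = (1, 0, -3/4, 1/4, -1/4)
  row 2: subtract -3/4×row1 = (0, 0, 5/4, -19/4, 11/4)
  row 3: subtract 3×row1 = (0, 0, -11, 6, -4)
step 3: normalize row 2 (÷5/4) = (0, 0, 1, -19/5, 11/5)
  row 0: subtract -3/4×row2 = (1, 0, 0, -13/5, 7/5)
  row 1: subtract 4×row2 = (0, 1, 0, 56/5, -44/5)
  row 3: subtract -11×row2 = (0, 0, 0, -179/5, 101/5)
step 4: normalize row 3 (÷-179/5) = (0, 0, 0, 1, -101/179)
  row 0: subtract -13/5×row3 = (1, 0, 0, 0, -12/179)
  row 1: subtract 56/5×row3 = (0, 1, 0, 0, -444/179)
  row 2: subtract -19/5×row3 = (0, 0, 1, 0, 10/179)

M[2][4] = 10/179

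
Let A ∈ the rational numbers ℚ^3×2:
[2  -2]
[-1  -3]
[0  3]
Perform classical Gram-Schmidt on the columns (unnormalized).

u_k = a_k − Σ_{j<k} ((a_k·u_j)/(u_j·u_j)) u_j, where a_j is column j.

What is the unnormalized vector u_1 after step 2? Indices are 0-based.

Step 1: u_0 = a_0 = (2, -1, 0).
Step 2: u_1 = a_1 − (-1/5)·u_0 = (-8/5, -16/5, 3).

u_1 = (-8/5, -16/5, 3)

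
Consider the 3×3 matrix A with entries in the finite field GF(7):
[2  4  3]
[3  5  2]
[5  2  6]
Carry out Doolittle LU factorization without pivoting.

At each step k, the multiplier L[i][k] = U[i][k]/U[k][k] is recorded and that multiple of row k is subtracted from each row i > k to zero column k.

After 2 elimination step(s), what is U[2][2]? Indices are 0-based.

U[2][2] = 1

[col 0] pivot 2
  R1 -= 5*R0 → (0, 6, 1)  (L[1][0] := 5)
  R2 -= 6*R0 → (0, 6, 2)  (L[2][0] := 6)
[col 1] pivot 6
  R2 -= 1*R1 → (0, 0, 1)  (L[2][1] := 1)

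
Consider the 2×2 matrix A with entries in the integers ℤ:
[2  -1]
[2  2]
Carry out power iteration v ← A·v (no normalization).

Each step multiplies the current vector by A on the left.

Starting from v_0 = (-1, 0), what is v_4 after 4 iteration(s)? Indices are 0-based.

v_0 = (-1, 0).
v_1 = A·v_0 = (-2, -2).
v_2 = A·v_1 = (-2, -8).
v_3 = A·v_2 = (4, -20).
v_4 = A·v_3 = (28, -32).

v_4 = (28, -32)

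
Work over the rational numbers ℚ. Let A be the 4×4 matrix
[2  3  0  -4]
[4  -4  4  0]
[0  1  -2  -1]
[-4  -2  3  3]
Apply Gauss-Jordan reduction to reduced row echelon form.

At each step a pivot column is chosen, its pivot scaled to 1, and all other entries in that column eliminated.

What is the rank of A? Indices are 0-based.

rank = 4

[1] R0 /= 2  ⇒  (1, 3/2, 0, -2)
     R1 -= 4·R0  ⇒  (0, -10, 4, 8)
     R3 -= -4·R0  ⇒  (0, 4, 3, -5)
[2] R1 /= -10  ⇒  (0, 1, -2/5, -4/5)
     R0 -= 3/2·R1  ⇒  (1, 0, 3/5, -4/5)
     R2 -= 1·R1  ⇒  (0, 0, -8/5, -1/5)
     R3 -= 4·R1  ⇒  (0, 0, 23/5, -9/5)
[3] R2 /= -8/5  ⇒  (0, 0, 1, 1/8)
     R0 -= 3/5·R2  ⇒  (1, 0, 0, -7/8)
     R1 -= -2/5·R2  ⇒  (0, 1, 0, -3/4)
     R3 -= 23/5·R2  ⇒  (0, 0, 0, -19/8)
[4] R3 /= -19/8  ⇒  (0, 0, 0, 1)
     R0 -= -7/8·R3  ⇒  (1, 0, 0, 0)
     R1 -= -3/4·R3  ⇒  (0, 1, 0, 0)
     R2 -= 1/8·R3  ⇒  (0, 0, 1, 0)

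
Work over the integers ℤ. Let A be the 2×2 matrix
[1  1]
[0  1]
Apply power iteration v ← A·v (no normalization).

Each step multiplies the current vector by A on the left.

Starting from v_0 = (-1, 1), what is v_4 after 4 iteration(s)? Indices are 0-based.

v_4 = (3, 1)

v_0 = (-1, 1).
v_1 = A·v_0 = (0, 1).
v_2 = A·v_1 = (1, 1).
v_3 = A·v_2 = (2, 1).
v_4 = A·v_3 = (3, 1).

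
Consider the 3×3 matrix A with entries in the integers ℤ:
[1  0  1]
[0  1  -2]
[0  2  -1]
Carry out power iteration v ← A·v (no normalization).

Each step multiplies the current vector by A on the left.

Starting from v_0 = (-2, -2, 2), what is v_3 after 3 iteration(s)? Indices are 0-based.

v_3 = (-12, 18, 18)

v_0 = (-2, -2, 2).
v_1 = A·v_0 = (0, -6, -6).
v_2 = A·v_1 = (-6, 6, -6).
v_3 = A·v_2 = (-12, 18, 18).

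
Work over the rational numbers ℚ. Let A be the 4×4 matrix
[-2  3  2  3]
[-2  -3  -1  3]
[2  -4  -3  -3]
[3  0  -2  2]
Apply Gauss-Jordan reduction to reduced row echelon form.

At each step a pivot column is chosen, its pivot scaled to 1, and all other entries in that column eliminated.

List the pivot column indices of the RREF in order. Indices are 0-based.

pivot columns: 0, 1, 2, 3

step 1: normalize row 0 (÷-2) = (1, -3/2, -1, -3/2)
  row 1: subtract -2×row0 = (0, -6, -3, 0)
  row 2: subtract 2×row0 = (0, -1, -1, 0)
  row 3: subtract 3×row0 = (0, 9/2, 1, 13/2)
step 2: normalize row 1 (÷-6) = (0, 1, 1/2, 0)
  row 0: subtract -3/2×row1 = (1, 0, -1/4, -3/2)
  row 2: subtract -1×row1 = (0, 0, -1/2, 0)
  row 3: subtract 9/2×row1 = (0, 0, -5/4, 13/2)
step 3: normalize row 2 (÷-1/2) = (0, 0, 1, 0)
  row 0: subtract -1/4×row2 = (1, 0, 0, -3/2)
  row 1: subtract 1/2×row2 = (0, 1, 0, 0)
  row 3: subtract -5/4×row2 = (0, 0, 0, 13/2)
step 4: normalize row 3 (÷13/2) = (0, 0, 0, 1)
  row 0: subtract -3/2×row3 = (1, 0, 0, 0)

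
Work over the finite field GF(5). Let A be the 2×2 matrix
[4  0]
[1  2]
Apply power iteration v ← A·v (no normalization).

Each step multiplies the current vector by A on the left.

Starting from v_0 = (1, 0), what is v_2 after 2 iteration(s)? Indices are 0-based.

v_2 = (1, 1)

v_0 = (1, 0).
v_1 = A·v_0 = (4, 1).
v_2 = A·v_1 = (1, 1).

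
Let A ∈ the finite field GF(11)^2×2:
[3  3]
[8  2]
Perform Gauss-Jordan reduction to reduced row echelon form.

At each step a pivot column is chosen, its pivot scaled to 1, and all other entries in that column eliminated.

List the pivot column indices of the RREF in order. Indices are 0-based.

pivot columns: 0, 1

[1] R0 /= 3  ⇒  (1, 1)
     R1 -= 8·R0  ⇒  (0, 5)
[2] R1 /= 5  ⇒  (0, 1)
     R0 -= 1·R1  ⇒  (1, 0)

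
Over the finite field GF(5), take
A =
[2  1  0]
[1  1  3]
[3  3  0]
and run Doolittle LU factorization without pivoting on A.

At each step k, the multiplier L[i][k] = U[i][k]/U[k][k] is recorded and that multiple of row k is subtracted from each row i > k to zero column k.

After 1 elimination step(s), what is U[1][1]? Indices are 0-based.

k=0: U[0][0]=2
  eliminate (1,0): mult=3, new row 1: (0, 3, 3); set L[1][0]=3
  eliminate (2,0): mult=4, new row 2: (0, 4, 0); set L[2][0]=4

U[1][1] = 3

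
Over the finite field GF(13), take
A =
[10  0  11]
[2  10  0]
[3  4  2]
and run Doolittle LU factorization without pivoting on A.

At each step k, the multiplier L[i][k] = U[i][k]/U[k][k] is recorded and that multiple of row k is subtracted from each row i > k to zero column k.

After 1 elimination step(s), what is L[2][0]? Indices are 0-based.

L[2][0] = 12

k=0: U[0][0]=10
  eliminate (1,0): mult=8, new row 1: (0, 10, 3); set L[1][0]=8
  eliminate (2,0): mult=12, new row 2: (0, 4, 0); set L[2][0]=12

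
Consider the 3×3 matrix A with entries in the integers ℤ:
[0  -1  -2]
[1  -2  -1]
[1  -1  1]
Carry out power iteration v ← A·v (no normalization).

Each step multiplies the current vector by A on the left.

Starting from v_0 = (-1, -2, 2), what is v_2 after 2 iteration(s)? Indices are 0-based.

v_2 = (-7, -7, 0)

v_0 = (-1, -2, 2).
v_1 = A·v_0 = (-2, 1, 3).
v_2 = A·v_1 = (-7, -7, 0).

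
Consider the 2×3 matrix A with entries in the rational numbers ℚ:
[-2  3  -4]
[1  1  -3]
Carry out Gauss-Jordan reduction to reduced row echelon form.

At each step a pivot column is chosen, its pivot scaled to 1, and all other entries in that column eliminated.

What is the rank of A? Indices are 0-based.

step 1: normalize row 0 (÷-2) = (1, -3/2, 2)
  row 1: subtract 1×row0 = (0, 5/2, -5)
step 2: normalize row 1 (÷5/2) = (0, 1, -2)
  row 0: subtract -3/2×row1 = (1, 0, -1)

rank = 2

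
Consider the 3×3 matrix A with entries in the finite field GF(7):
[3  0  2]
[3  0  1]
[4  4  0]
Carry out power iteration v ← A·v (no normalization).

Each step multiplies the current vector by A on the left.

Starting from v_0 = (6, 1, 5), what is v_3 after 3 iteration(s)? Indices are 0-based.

v_3 = (2, 1, 0)

v_0 = (6, 1, 5).
v_1 = A·v_0 = (0, 2, 0).
v_2 = A·v_1 = (0, 0, 1).
v_3 = A·v_2 = (2, 1, 0).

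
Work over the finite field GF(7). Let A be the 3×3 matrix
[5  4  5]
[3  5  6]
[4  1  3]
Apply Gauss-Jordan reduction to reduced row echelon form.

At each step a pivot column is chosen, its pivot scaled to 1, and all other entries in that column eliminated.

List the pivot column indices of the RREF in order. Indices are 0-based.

step 1: normalize row 0 (÷5) = (1, 5, 1)
  row 1: subtract 3×row0 = (0, 4, 3)
  row 2: subtract 4×row0 = (0, 2, 6)
step 2: normalize row 1 (÷4) = (0, 1, 6)
  row 0: subtract 5×row1 = (1, 0, 6)
  row 2: subtract 2×row1 = (0, 0, 1)
step 3: normalize row 2 (÷1) = (0, 0, 1)
  row 0: subtract 6×row2 = (1, 0, 0)
  row 1: subtract 6×row2 = (0, 1, 0)

pivot columns: 0, 1, 2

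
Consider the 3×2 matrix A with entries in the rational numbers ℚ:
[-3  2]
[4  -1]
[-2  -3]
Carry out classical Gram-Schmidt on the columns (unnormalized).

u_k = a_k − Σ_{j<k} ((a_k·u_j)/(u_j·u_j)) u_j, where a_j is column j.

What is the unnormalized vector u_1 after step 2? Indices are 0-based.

Step 1: u_0 = a_0 = (-3, 4, -2).
Step 2: u_1 = a_1 − (-4/29)·u_0 = (46/29, -13/29, -95/29).

u_1 = (46/29, -13/29, -95/29)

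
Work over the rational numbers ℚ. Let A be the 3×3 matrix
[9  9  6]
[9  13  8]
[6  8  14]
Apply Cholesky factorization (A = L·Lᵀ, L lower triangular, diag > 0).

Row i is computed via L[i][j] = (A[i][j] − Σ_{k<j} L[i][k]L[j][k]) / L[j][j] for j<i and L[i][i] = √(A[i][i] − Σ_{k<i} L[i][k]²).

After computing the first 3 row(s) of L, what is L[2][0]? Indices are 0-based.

Step 1: L[0][0] = √(9) = 3.
  L[1][0] = (9) / L[0][0] = 3.
Step 2: L[1][1] = √(4) = 2.
  L[2][0] = (6) / L[0][0] = 2.
  L[2][1] = (2) / L[1][1] = 1.
Step 3: L[2][2] = √(9) = 3.

L[2][0] = 2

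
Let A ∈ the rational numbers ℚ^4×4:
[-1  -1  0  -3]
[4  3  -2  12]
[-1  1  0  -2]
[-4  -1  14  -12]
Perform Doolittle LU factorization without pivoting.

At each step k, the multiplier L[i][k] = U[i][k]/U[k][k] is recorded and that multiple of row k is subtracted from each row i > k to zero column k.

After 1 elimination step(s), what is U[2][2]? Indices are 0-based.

Step 1: pivot at (0,0) is -1.
  row1 ← row1 − (-4)·row0  ⇒  L[1][0]=-4, U row1=(0, -1, -2, 0)
  row2 ← row2 − (1)·row0  ⇒  L[2][0]=1, U row2=(0, 2, 0, 1)
  row3 ← row3 − (4)·row0  ⇒  L[3][0]=4, U row3=(0, 3, 14, 0)

U[2][2] = 0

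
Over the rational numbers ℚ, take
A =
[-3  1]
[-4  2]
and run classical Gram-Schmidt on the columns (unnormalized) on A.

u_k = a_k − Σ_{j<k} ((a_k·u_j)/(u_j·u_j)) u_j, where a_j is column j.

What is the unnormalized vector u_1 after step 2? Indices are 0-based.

Step 1: u_0 = a_0 = (-3, -4).
Step 2: u_1 = a_1 − (-11/25)·u_0 = (-8/25, 6/25).

u_1 = (-8/25, 6/25)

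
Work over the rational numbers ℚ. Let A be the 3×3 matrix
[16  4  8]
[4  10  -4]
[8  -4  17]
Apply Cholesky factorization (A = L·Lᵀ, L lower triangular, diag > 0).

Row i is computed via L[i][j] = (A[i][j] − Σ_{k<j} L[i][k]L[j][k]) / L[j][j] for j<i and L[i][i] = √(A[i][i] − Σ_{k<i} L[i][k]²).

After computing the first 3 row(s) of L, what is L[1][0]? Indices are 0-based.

L[1][0] = 1

Step 1: L[0][0] = √(16) = 4.
  L[1][0] = (4) / L[0][0] = 1.
Step 2: L[1][1] = √(9) = 3.
  L[2][0] = (8) / L[0][0] = 2.
  L[2][1] = (-6) / L[1][1] = -2.
Step 3: L[2][2] = √(9) = 3.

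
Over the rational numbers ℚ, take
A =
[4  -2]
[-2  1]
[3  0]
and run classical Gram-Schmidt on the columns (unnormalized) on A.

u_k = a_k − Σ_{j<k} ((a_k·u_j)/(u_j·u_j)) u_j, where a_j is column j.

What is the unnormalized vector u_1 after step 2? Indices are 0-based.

u_1 = (-18/29, 9/29, 30/29)

Step 1: u_0 = a_0 = (4, -2, 3).
Step 2: u_1 = a_1 − (-10/29)·u_0 = (-18/29, 9/29, 30/29).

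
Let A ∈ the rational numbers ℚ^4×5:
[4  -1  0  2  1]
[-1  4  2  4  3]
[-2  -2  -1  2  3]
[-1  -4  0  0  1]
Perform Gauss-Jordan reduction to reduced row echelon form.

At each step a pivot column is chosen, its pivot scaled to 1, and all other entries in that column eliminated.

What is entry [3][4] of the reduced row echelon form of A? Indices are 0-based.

M[3][4] = 21/22

[1] R0 /= 4  ⇒  (1, -1/4, 0, 1/2, 1/4)
     R1 -= -1·R0  ⇒  (0, 15/4, 2, 9/2, 13/4)
     R2 -= -2·R0  ⇒  (0, -5/2, -1, 3, 7/2)
     R3 -= -1·R0  ⇒  (0, -17/4, 0, 1/2, 5/4)
[2] R1 /= 15/4  ⇒  (0, 1, 8/15, 6/5, 13/15)
     R0 -= -1/4·R1  ⇒  (1, 0, 2/15, 4/5, 7/15)
     R2 -= -5/2·R1  ⇒  (0, 0, 1/3, 6, 17/3)
     R3 -= -17/4·R1  ⇒  (0, 0, 34/15, 28/5, 74/15)
[3] R2 /= 1/3  ⇒  (0, 0, 1, 18, 17)
     R0 -= 2/15·R2  ⇒  (1, 0, 0, -8/5, -9/5)
     R1 -= 8/15·R2  ⇒  (0, 1, 0, -42/5, -41/5)
     R3 -= 34/15·R2  ⇒  (0, 0, 0, -176/5, -168/5)
[4] R3 /= -176/5  ⇒  (0, 0, 0, 1, 21/22)
     R0 -= -8/5·R3  ⇒  (1, 0, 0, 0, -3/11)
     R1 -= -42/5·R3  ⇒  (0, 1, 0, 0, -2/11)
     R2 -= 18·R3  ⇒  (0, 0, 1, 0, -2/11)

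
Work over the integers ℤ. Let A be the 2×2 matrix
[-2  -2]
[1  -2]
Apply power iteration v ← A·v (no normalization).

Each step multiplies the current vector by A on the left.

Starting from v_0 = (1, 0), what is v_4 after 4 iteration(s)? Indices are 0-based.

v_4 = (-28, -16)

v_0 = (1, 0).
v_1 = A·v_0 = (-2, 1).
v_2 = A·v_1 = (2, -4).
v_3 = A·v_2 = (4, 10).
v_4 = A·v_3 = (-28, -16).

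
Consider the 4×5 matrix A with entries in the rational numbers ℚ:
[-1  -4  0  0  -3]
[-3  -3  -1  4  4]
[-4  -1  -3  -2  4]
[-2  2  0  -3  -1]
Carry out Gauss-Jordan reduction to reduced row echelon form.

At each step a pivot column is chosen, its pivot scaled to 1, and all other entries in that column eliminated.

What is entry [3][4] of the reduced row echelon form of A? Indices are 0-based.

M[3][4] = 85/88

[1] R0 /= -1  ⇒  (1, 4, 0, 0, 3)
     R1 -= -3·R0  ⇒  (0, 9, -1, 4, 13)
     R2 -= -4·R0  ⇒  (0, 15, -3, -2, 16)
     R3 -= -2·R0  ⇒  (0, 10, 0, -3, 5)
[2] R1 /= 9  ⇒  (0, 1, -1/9, 4/9, 13/9)
     R0 -= 4·R1  ⇒  (1, 0, 4/9, -16/9, -25/9)
     R2 -= 15·R1  ⇒  (0, 0, -4/3, -26/3, -17/3)
     R3 -= 10·R1  ⇒  (0, 0, 10/9, -67/9, -85/9)
[3] R2 /= -4/3  ⇒  (0, 0, 1, 13/2, 17/4)
     R0 -= 4/9·R2  ⇒  (1, 0, 0, -14/3, -14/3)
     R1 -= -1/9·R2  ⇒  (0, 1, 0, 7/6, 23/12)
     R3 -= 10/9·R2  ⇒  (0, 0, 0, -44/3, -85/6)
[4] R3 /= -44/3  ⇒  (0, 0, 0, 1, 85/88)
     R0 -= -14/3·R3  ⇒  (1, 0, 0, 0, -7/44)
     R1 -= 7/6·R3  ⇒  (0, 1, 0, 0, 139/176)
     R2 -= 13/2·R3  ⇒  (0, 0, 1, 0, -357/176)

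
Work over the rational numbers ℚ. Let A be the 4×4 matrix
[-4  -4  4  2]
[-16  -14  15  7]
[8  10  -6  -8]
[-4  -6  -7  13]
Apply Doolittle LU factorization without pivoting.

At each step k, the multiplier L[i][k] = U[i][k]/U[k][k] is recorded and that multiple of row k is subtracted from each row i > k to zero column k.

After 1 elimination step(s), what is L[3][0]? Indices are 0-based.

L[3][0] = 1

[col 0] pivot -4
  R1 -= 4*R0 → (0, 2, -1, -1)  (L[1][0] := 4)
  R2 -= -2*R0 → (0, 2, 2, -4)  (L[2][0] := -2)
  R3 -= 1*R0 → (0, -2, -11, 11)  (L[3][0] := 1)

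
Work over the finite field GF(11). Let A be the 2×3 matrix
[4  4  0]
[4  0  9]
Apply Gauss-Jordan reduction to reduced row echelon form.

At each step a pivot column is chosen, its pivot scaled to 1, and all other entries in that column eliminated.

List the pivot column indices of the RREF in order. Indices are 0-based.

pivot(0,0)=4: scale R0 → (1, 1, 0)
  clear (1,0): R1 −= (4)R0 → (0, 7, 9)
pivot(1,1)=7: scale R1 → (0, 1, 6)
  clear (0,1): R0 −= (1)R1 → (1, 0, 5)

pivot columns: 0, 1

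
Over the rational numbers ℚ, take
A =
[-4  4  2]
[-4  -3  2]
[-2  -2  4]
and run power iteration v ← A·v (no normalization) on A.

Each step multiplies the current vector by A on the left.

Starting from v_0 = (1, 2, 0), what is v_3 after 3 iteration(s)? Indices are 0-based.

v_0 = (1, 2, 0).
v_1 = A·v_0 = (4, -10, -6).
v_2 = A·v_1 = (-68, 2, -12).
v_3 = A·v_2 = (256, 242, 84).

v_3 = (256, 242, 84)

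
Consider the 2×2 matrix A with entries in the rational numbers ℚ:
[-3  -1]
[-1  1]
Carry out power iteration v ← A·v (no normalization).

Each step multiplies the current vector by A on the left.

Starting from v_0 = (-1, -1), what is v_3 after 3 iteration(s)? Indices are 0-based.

v_0 = (-1, -1).
v_1 = A·v_0 = (4, 0).
v_2 = A·v_1 = (-12, -4).
v_3 = A·v_2 = (40, 8).

v_3 = (40, 8)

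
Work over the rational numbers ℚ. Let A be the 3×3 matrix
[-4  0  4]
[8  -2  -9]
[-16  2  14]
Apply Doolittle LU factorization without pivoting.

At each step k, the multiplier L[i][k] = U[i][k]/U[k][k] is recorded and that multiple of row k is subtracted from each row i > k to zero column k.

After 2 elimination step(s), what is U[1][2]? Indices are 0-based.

U[1][2] = -1

Step 1: pivot at (0,0) is -4.
  row1 ← row1 − (-2)·row0  ⇒  L[1][0]=-2, U row1=(0, -2, -1)
  row2 ← row2 − (4)·row0  ⇒  L[2][0]=4, U row2=(0, 2, -2)
Step 2: pivot at (1,1) is -2.
  row2 ← row2 − (-1)·row1  ⇒  L[2][1]=-1, U row2=(0, 0, -3)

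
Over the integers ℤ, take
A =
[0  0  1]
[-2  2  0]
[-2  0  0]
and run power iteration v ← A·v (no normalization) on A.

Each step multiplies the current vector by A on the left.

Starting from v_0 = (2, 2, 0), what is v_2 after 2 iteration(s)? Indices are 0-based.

v_2 = (-4, 0, 0)

v_0 = (2, 2, 0).
v_1 = A·v_0 = (0, 0, -4).
v_2 = A·v_1 = (-4, 0, 0).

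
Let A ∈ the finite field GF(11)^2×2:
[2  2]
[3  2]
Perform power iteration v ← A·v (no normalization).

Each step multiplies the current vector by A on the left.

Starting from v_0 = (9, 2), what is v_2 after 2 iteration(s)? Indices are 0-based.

v_2 = (7, 7)

v_0 = (9, 2).
v_1 = A·v_0 = (0, 9).
v_2 = A·v_1 = (7, 7).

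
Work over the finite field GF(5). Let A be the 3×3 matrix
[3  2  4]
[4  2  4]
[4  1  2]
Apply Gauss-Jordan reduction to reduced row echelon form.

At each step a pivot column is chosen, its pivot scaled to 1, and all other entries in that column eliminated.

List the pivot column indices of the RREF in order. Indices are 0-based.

pivot columns: 0, 1

step 1: normalize row 0 (÷3) = (1, 4, 3)
  row 1: subtract 4×row0 = (0, 1, 2)
  row 2: subtract 4×row0 = (0, 0, 0)
step 2: normalize row 1 (÷1) = (0, 1, 2)
  row 0: subtract 4×row1 = (1, 0, 0)
skip col 2 (zero from row 2)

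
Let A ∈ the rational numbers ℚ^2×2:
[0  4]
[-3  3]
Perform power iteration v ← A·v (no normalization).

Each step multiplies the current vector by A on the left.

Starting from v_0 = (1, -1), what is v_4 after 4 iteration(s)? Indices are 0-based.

v_0 = (1, -1).
v_1 = A·v_0 = (-4, -6).
v_2 = A·v_1 = (-24, -6).
v_3 = A·v_2 = (-24, 54).
v_4 = A·v_3 = (216, 234).

v_4 = (216, 234)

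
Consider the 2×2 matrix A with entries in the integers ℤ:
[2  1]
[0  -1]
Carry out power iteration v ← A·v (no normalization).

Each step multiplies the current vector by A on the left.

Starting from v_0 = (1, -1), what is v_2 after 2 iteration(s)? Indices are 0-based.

v_0 = (1, -1).
v_1 = A·v_0 = (1, 1).
v_2 = A·v_1 = (3, -1).

v_2 = (3, -1)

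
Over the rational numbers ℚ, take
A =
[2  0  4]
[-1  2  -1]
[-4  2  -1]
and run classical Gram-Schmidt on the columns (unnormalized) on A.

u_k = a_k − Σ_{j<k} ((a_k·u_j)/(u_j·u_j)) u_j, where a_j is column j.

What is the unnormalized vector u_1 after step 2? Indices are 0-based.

Step 1: u_0 = a_0 = (2, -1, -4).
Step 2: u_1 = a_1 − (-10/21)·u_0 = (20/21, 32/21, 2/21).

u_1 = (20/21, 32/21, 2/21)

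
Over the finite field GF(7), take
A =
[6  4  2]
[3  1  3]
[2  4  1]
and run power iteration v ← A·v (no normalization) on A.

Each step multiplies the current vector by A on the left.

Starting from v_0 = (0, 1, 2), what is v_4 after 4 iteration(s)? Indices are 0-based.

v_0 = (0, 1, 2).
v_1 = A·v_0 = (1, 0, 6).
v_2 = A·v_1 = (4, 0, 1).
v_3 = A·v_2 = (5, 1, 2).
v_4 = A·v_3 = (3, 1, 2).

v_4 = (3, 1, 2)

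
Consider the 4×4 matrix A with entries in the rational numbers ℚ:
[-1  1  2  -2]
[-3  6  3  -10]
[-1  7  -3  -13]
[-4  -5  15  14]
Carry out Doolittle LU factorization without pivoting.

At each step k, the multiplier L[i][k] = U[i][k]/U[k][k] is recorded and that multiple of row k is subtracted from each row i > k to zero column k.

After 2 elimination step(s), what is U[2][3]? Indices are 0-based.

U[2][3] = -3

[col 0] pivot -1
  R1 -= 3*R0 → (0, 3, -3, -4)  (L[1][0] := 3)
  R2 -= 1*R0 → (0, 6, -5, -11)  (L[2][0] := 1)
  R3 -= 4*R0 → (0, -9, 7, 22)  (L[3][0] := 4)
[col 1] pivot 3
  R2 -= 2*R1 → (0, 0, 1, -3)  (L[2][1] := 2)
  R3 -= -3*R1 → (0, 0, -2, 10)  (L[3][1] := -3)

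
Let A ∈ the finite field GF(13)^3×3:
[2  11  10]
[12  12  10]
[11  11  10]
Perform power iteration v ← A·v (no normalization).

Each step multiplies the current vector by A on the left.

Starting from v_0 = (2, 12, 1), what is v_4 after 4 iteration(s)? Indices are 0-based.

v_4 = (6, 11, 2)

v_0 = (2, 12, 1).
v_1 = A·v_0 = (3, 9, 8).
v_2 = A·v_1 = (3, 3, 4).
v_3 = A·v_2 = (1, 8, 2).
v_4 = A·v_3 = (6, 11, 2).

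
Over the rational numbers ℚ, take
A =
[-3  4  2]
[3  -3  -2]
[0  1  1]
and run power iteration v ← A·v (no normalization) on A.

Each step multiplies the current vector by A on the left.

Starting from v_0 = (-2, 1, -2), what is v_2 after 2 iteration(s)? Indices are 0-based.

v_2 = (-40, 35, -6)

v_0 = (-2, 1, -2).
v_1 = A·v_0 = (6, -5, -1).
v_2 = A·v_1 = (-40, 35, -6).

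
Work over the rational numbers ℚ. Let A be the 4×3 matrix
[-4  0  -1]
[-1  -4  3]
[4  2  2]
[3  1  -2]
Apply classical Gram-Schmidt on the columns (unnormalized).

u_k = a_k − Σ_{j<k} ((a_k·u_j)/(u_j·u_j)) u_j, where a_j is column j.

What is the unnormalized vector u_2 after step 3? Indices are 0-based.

u_2 = (65/219, 36/73, 464/219, -496/219)

Step 1: u_0 = a_0 = (-4, -1, 4, 3).
Step 2: u_1 = a_1 − (5/14)·u_0 = (10/7, -51/14, 4/7, -1/14).
Step 3: u_2 = a_2 − (1/14)·u_0 − (-155/219)·u_1 = (65/219, 36/73, 464/219, -496/219).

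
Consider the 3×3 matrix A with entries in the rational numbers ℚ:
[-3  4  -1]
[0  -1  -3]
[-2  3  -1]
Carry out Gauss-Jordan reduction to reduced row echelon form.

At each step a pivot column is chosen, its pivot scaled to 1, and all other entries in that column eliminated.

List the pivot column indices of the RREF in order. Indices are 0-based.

[1] R0 /= -3  ⇒  (1, -4/3, 1/3)
     R2 -= -2·R0  ⇒  (0, 1/3, -1/3)
[2] R1 /= -1  ⇒  (0, 1, 3)
     R0 -= -4/3·R1  ⇒  (1, 0, 13/3)
     R2 -= 1/3·R1  ⇒  (0, 0, -4/3)
[3] R2 /= -4/3  ⇒  (0, 0, 1)
     R0 -= 13/3·R2  ⇒  (1, 0, 0)
     R1 -= 3·R2  ⇒  (0, 1, 0)

pivot columns: 0, 1, 2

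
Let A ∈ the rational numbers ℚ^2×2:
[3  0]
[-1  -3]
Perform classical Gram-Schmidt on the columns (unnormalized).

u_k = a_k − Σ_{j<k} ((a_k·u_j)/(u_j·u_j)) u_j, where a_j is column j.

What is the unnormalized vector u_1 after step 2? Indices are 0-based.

u_1 = (-9/10, -27/10)

Step 1: u_0 = a_0 = (3, -1).
Step 2: u_1 = a_1 − (3/10)·u_0 = (-9/10, -27/10).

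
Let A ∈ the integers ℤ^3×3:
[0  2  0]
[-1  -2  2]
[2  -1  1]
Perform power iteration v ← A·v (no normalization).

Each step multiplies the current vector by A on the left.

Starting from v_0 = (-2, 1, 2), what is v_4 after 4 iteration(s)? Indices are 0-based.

v_4 = (36, 54, -53)

v_0 = (-2, 1, 2).
v_1 = A·v_0 = (2, 4, -3).
v_2 = A·v_1 = (8, -16, -3).
v_3 = A·v_2 = (-32, 18, 29).
v_4 = A·v_3 = (36, 54, -53).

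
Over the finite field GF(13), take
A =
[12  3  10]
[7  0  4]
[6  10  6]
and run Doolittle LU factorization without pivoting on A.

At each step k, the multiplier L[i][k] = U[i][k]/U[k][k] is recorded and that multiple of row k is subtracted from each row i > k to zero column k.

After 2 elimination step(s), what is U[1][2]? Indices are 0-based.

U[1][2] = 9

Step 1: pivot at (0,0) is 12.
  row1 ← row1 − (6)·row0  ⇒  L[1][0]=6, U row1=(0, 8, 9)
  row2 ← row2 − (7)·row0  ⇒  L[2][0]=7, U row2=(0, 2, 1)
Step 2: pivot at (1,1) is 8.
  row2 ← row2 − (10)·row1  ⇒  L[2][1]=10, U row2=(0, 0, 2)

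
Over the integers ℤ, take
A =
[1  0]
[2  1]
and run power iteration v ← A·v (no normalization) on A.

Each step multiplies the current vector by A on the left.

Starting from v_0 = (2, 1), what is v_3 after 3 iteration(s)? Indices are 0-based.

v_0 = (2, 1).
v_1 = A·v_0 = (2, 5).
v_2 = A·v_1 = (2, 9).
v_3 = A·v_2 = (2, 13).

v_3 = (2, 13)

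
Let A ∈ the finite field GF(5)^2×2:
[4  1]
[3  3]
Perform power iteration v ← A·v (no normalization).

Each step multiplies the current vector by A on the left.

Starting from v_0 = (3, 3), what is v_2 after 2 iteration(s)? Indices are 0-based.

v_0 = (3, 3).
v_1 = A·v_0 = (0, 3).
v_2 = A·v_1 = (3, 4).

v_2 = (3, 4)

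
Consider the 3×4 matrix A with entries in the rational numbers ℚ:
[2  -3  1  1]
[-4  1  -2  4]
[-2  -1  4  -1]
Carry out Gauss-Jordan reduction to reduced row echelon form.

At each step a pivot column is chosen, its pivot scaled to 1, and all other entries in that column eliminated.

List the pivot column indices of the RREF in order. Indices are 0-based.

pivot columns: 0, 1, 2

step 1: normalize row 0 (÷2) = (1, -3/2, 1/2, 1/2)
  row 1: subtract -4×row0 = (0, -5, 0, 6)
  row 2: subtract -2×row0 = (0, -4, 5, 0)
step 2: normalize row 1 (÷-5) = (0, 1, 0, -6/5)
  row 0: subtract -3/2×row1 = (1, 0, 1/2, -13/10)
  row 2: subtract -4×row1 = (0, 0, 5, -24/5)
step 3: normalize row 2 (÷5) = (0, 0, 1, -24/25)
  row 0: subtract 1/2×row2 = (1, 0, 0, -41/50)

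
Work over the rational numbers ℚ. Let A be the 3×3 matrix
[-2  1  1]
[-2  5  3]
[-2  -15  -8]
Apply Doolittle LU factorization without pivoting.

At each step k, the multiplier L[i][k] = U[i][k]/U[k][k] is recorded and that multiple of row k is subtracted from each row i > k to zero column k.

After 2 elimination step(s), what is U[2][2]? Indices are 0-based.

[col 0] pivot -2
  R1 -= 1*R0 → (0, 4, 2)  (L[1][0] := 1)
  R2 -= 1*R0 → (0, -16, -9)  (L[2][0] := 1)
[col 1] pivot 4
  R2 -= -4*R1 → (0, 0, -1)  (L[2][1] := -4)

U[2][2] = -1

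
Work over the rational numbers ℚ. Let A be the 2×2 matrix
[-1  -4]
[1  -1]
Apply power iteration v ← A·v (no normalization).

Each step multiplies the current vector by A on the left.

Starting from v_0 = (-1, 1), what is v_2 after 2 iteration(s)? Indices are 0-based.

v_2 = (11, -1)

v_0 = (-1, 1).
v_1 = A·v_0 = (-3, -2).
v_2 = A·v_1 = (11, -1).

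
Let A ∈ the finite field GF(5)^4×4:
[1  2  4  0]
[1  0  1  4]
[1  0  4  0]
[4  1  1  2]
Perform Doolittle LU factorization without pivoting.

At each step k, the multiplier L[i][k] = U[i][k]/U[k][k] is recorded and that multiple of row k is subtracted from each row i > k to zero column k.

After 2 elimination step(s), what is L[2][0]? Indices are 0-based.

L[2][0] = 1

[col 0] pivot 1
  R1 -= 1*R0 → (0, 3, 2, 4)  (L[1][0] := 1)
  R2 -= 1*R0 → (0, 3, 0, 0)  (L[2][0] := 1)
  R3 -= 4*R0 → (0, 3, 0, 2)  (L[3][0] := 4)
[col 1] pivot 3
  R2 -= 1*R1 → (0, 0, 3, 1)  (L[2][1] := 1)
  R3 -= 1*R1 → (0, 0, 3, 3)  (L[3][1] := 1)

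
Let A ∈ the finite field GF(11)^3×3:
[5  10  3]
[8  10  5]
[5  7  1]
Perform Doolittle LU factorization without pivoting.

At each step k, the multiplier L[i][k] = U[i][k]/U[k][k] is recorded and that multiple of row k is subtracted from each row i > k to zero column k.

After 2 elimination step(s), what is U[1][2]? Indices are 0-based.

k=0: U[0][0]=5
  eliminate (1,0): mult=6, new row 1: (0, 5, 9); set L[1][0]=6
  eliminate (2,0): mult=1, new row 2: (0, 8, 9); set L[2][0]=1
k=1: U[1][1]=5
  eliminate (2,1): mult=6, new row 2: (0, 0, 10); set L[2][1]=6

U[1][2] = 9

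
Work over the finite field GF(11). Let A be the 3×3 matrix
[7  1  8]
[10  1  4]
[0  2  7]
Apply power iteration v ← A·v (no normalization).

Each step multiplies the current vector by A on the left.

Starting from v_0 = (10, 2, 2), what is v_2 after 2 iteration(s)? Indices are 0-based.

v_0 = (10, 2, 2).
v_1 = A·v_0 = (0, 0, 7).
v_2 = A·v_1 = (1, 6, 5).

v_2 = (1, 6, 5)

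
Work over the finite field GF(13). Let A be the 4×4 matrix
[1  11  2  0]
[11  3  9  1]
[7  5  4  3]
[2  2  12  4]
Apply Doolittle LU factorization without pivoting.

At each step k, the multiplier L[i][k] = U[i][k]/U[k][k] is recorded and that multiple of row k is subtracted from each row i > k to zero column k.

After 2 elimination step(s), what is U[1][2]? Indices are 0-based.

U[1][2] = 0

[col 0] pivot 1
  R1 -= 11*R0 → (0, 12, 0, 1)  (L[1][0] := 11)
  R2 -= 7*R0 → (0, 6, 3, 3)  (L[2][0] := 7)
  R3 -= 2*R0 → (0, 6, 8, 4)  (L[3][0] := 2)
[col 1] pivot 12
  R2 -= 7*R1 → (0, 0, 3, 9)  (L[2][1] := 7)
  R3 -= 7*R1 → (0, 0, 8, 10)  (L[3][1] := 7)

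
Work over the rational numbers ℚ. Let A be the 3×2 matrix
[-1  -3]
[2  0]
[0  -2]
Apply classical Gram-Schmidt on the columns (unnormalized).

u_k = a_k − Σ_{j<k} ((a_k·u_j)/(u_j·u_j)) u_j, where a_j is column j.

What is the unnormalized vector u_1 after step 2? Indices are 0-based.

u_1 = (-12/5, -6/5, -2)

Step 1: u_0 = a_0 = (-1, 2, 0).
Step 2: u_1 = a_1 − (3/5)·u_0 = (-12/5, -6/5, -2).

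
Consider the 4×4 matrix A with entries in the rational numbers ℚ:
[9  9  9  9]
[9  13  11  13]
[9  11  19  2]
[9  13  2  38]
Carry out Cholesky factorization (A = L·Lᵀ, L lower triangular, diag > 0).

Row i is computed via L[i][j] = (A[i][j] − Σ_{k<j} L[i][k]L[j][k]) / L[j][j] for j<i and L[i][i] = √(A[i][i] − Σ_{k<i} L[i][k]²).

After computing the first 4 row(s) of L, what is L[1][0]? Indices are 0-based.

L[1][0] = 3

Step 1: L[0][0] = √(9) = 3.
  L[1][0] = (9) / L[0][0] = 3.
Step 2: L[1][1] = √(4) = 2.
  L[2][0] = (9) / L[0][0] = 3.
  L[2][1] = (2) / L[1][1] = 1.
Step 3: L[2][2] = √(9) = 3.
  L[3][0] = (9) / L[0][0] = 3.
  L[3][1] = (4) / L[1][1] = 2.
  L[3][2] = (-9) / L[2][2] = -3.
Step 4: L[3][3] = √(16) = 4.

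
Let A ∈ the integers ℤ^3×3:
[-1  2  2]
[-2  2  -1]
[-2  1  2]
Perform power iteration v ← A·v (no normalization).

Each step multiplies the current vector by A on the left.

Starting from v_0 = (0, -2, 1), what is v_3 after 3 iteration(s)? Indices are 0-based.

v_3 = (-6, 5, 8)

v_0 = (0, -2, 1).
v_1 = A·v_0 = (-2, -5, 0).
v_2 = A·v_1 = (-8, -6, -1).
v_3 = A·v_2 = (-6, 5, 8).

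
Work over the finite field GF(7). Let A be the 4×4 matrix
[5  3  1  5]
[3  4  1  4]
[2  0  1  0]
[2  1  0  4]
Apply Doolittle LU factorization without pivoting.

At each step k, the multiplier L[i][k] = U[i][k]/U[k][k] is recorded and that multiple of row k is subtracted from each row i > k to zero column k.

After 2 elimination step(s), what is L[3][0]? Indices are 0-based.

L[3][0] = 6

k=0: U[0][0]=5
  eliminate (1,0): mult=2, new row 1: (0, 5, 6, 1); set L[1][0]=2
  eliminate (2,0): mult=6, new row 2: (0, 3, 2, 5); set L[2][0]=6
  eliminate (3,0): mult=6, new row 3: (0, 4, 1, 2); set L[3][0]=6
k=1: U[1][1]=5
  eliminate (2,1): mult=2, new row 2: (0, 0, 4, 3); set L[2][1]=2
  eliminate (3,1): mult=5, new row 3: (0, 0, 6, 4); set L[3][1]=5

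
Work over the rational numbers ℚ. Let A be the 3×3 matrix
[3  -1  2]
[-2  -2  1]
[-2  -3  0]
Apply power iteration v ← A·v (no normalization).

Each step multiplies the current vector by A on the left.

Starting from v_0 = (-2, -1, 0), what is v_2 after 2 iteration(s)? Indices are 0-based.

v_2 = (-7, 5, -8)

v_0 = (-2, -1, 0).
v_1 = A·v_0 = (-5, 6, 7).
v_2 = A·v_1 = (-7, 5, -8).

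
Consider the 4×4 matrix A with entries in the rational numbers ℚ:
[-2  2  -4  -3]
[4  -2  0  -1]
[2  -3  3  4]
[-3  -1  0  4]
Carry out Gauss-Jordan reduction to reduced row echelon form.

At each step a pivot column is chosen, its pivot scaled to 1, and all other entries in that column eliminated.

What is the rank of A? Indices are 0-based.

step 1: normalize row 0 (÷-2) = (1, -1, 2, 3/2)
  row 1: subtract 4×row0 = (0, 2, -8, -7)
  row 2: subtract 2×row0 = (0, -1, -1, 1)
  row 3: subtract -3×row0 = (0, -4, 6, 17/2)
step 2: normalize row 1 (÷2) = (0, 1, -4, -7/2)
  row 0: subtract -1×row1 = (1, 0, -2, -2)
  row 2: subtract -1×row1 = (0, 0, -5, -5/2)
  row 3: subtract -4×row1 = (0, 0, -10, -11/2)
step 3: normalize row 2 (÷-5) = (0, 0, 1, 1/2)
  row 0: subtract -2×row2 = (1, 0, 0, -1)
  row 1: subtract -4×row2 = (0, 1, 0, -3/2)
  row 3: subtract -10×row2 = (0, 0, 0, -1/2)
step 4: normalize row 3 (÷-1/2) = (0, 0, 0, 1)
  row 0: subtract -1×row3 = (1, 0, 0, 0)
  row 1: subtract -3/2×row3 = (0, 1, 0, 0)
  row 2: subtract 1/2×row3 = (0, 0, 1, 0)

rank = 4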